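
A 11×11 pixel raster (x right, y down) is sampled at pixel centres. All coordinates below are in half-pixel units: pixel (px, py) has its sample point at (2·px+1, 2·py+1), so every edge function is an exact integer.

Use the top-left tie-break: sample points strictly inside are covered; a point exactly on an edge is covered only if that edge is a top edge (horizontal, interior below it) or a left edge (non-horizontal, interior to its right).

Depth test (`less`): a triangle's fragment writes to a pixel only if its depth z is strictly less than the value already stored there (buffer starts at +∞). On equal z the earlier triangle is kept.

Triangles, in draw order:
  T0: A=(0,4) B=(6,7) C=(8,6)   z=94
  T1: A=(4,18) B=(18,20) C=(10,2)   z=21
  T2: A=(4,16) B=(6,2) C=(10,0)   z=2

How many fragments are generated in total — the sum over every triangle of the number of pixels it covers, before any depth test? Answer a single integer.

T0:
  2·area = 12  (B↔C swapped to make it positive)
  edge (0, 4)→(8, 6): d=(8,2) right/bottom  bias=-1
  edge (8, 6)→(6, 7): d=(-2,1) right/bottom  bias=-1
  edge (6, 7)→(0, 4): d=(-6,-3) top-left  bias=+0
    (1,2)@(3, 5): e=[2,7,3] → █
    (2,2)@(5, 5): e=[-2,5,9] → ·
    (1,3)@(3, 7): e=[18,3,-9] → ·
  covered (1 px):
    · · · · · · · · · · ·
    · · · · · · · · · · ·
    · █ · · · · · · · · ·
    · · · · · · · · · · ·
    · · · · · · · · · · ·
    · · · · · · · · · · ·
    · · · · · · · · · · ·
    · · · · · · · · · · ·
    · · · · · · · · · · ·
    · · · · · · · · · · ·
    · · · · · · · · · · ·
T1:
  2·area = 236  (B↔C swapped to make it positive)
  edge (4, 18)→(10, 2): d=(6,-16) top-left  bias=+0
  edge (10, 2)→(18, 20): d=(8,18) right/bottom  bias=-1
  edge (18, 20)→(4, 18): d=(-14,-2) top-left  bias=+0
    (4,2)@(9, 5): e=[2,42,192] → █
    (5,2)@(11, 5): e=[34,6,196] → █
    (6,2)@(13, 5): e=[66,-30,200] → ·
    (4,3)@(9, 7): e=[14,58,164] → █
    (6,3)@(13, 7): e=[78,-14,172] → ·
    (4,4)@(9, 9): e=[26,74,136] → █
    (6,4)@(13, 9): e=[90,2,144] → █
    (7,4)@(15, 9): e=[122,-34,148] → ·
    (3,5)@(7, 11): e=[6,126,104] → █
    (7,5)@(15, 11): e=[134,-18,120] → ·
    (3,6)@(7, 13): e=[18,142,76] → █
    (7,6)@(15, 13): e=[146,-2,92] → ·
    (5,9)@(11, 19): e=[118,118,0] → █  [on edge]
  covered (30 px):
    · · · · · · · · · · ·
    · · · · · · · · · · ·
    · · · · █ █ · · · · ·
    · · · · █ █ · · · · ·
    · · · · █ █ █ · · · ·
    · · · █ █ █ █ · · · ·
    · · · █ █ █ █ · · · ·
    · · · █ █ █ █ █ · · ·
    · · █ █ █ █ █ █ · · ·
    · · · · · █ █ █ █ · ·
    · · · · · · · · · · ·
T2:
  2·area = 52
  edge (4, 16)→(6, 2): d=(2,-14) top-left  bias=+0
  edge (6, 2)→(10, 0): d=(4,-2) top-left  bias=+0
  edge (10, 0)→(4, 16): d=(-6,16) right/bottom  bias=-1
    (4,0)@(9, 1): e=[40,2,10] → █
    (5,0)@(11, 1): e=[68,6,-22] → ·
    (3,1)@(7, 3): e=[16,6,30] → █
    (4,1)@(9, 3): e=[44,10,-2] → ·
    (3,2)@(7, 5): e=[20,14,18] → █
    (4,2)@(9, 5): e=[48,18,-14] → ·
    (3,3)@(7, 7): e=[24,22,6] → █
    (4,3)@(9, 7): e=[52,26,-26] → ·
    (2,4)@(5, 9): e=[0,26,26] → █  [on edge]
    (3,4)@(7, 9): e=[28,30,-6] → ·
    (2,5)@(5, 11): e=[4,34,14] → █
    (3,5)@(7, 11): e=[32,38,-18] → ·
  covered (7 px):
    · · · · █ · · · · · ·
    · · · █ · · · · · · ·
    · · · █ · · · · · · ·
    · · · █ · · · · · · ·
    · · █ · · · · · · · ·
    · · █ · · · · · · · ·
    · · █ · · · · · · · ·
    · · · · · · · · · · ·
    · · · · · · · · · · ·
    · · · · · · · · · · ·
    · · · · · · · · · · ·

Answer: 38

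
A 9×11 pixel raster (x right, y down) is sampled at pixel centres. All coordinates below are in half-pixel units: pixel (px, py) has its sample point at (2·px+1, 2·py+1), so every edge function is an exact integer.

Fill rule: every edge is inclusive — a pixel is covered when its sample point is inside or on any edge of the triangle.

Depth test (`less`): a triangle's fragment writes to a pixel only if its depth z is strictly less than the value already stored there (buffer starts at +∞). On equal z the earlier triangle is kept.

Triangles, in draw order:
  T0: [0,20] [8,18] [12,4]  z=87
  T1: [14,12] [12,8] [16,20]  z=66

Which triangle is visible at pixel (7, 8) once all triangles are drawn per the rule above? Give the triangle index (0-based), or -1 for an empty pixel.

T0:
  2·area = 104  (B↔C swapped to make it positive)
  edge (0, 20)→(12, 4): d=(12,-16) inclusive
  edge (12, 4)→(8, 18): d=(-4,14) inclusive
  edge (8, 18)→(0, 20): d=(-8,2) inclusive
    (5,3)@(11, 7): e=[20,2,82] → #
    (6,3)@(13, 7): e=[52,-26,78] → ·
    (4,4)@(9, 9): e=[12,22,70] → #
    (5,4)@(11, 9): e=[44,-6,66] → ·
    (3,5)@(7, 11): e=[4,42,58] → #
    (5,5)@(11, 11): e=[68,-14,50] → ·
    (3,6)@(7, 13): e=[28,34,42] → #
    (5,6)@(11, 13): e=[92,-22,34] → ·
    (2,7)@(5, 15): e=[20,54,30] → #
    (4,7)@(9, 15): e=[84,-2,22] → ·
    (1,8)@(3, 17): e=[12,74,18] → #
    (4,8)@(9, 17): e=[108,-10,6] → ·
  covered (13 px):
    · · · · · · · · ·
    · · · · · · · · ·
    · · · · · · · · ·
    · · · · · # · · ·
    · · · · # · · · ·
    · · · # # · · · ·
    · · · # # · · · ·
    · · # # · · · · ·
    · # # # · · · · ·
    # # · · · · · · ·
    · · · · · · · · ·
T1:
  2·area = 8  (B↔C swapped to make it positive)
  edge (14, 12)→(16, 20): d=(2,8) inclusive
  edge (16, 20)→(12, 8): d=(-4,-12) inclusive
  edge (12, 8)→(14, 12): d=(2,4) inclusive
    (5,2)@(11, 5): e=[10,0,-2] → ·  [on edge]
    (6,5)@(13, 11): e=[6,0,2] → #  [on edge]
    (7,5)@(15, 11): e=[-10,24,-6] → ·
    (6,6)@(13, 13): e=[10,-8,6] → ·
    (7,8)@(15, 17): e=[2,0,6] → #  [on edge]
    (8,8)@(17, 17): e=[-14,24,-2] → ·
    (7,9)@(15, 19): e=[6,-8,10] → ·
  covered (2 px):
    · · · · · · · · ·
    · · · · · · · · ·
    · · · · · · · · ·
    · · · · · · · · ·
    · · · · · · · · ·
    · · · · · · # · ·
    · · · · · · · · ·
    · · · · · · · · ·
    · · · · · · · # ·
    · · · · · · · · ·
    · · · · · · · · ·

Z-buffer (winner per pixel, '.' = empty):
  . . . . . . . . .
  . . . . . . . . .
  . . . . . . . . .
  . . . . . 0 . . .
  . . . . 0 . . . .
  . . . 0 0 . 1 . .
  . . . 0 0 . . . .
  . . 0 0 . . . . .
  . 0 0 0 . . . 1 .
  0 0 . . . . . . .
  . . . . . . . . .

Result: 1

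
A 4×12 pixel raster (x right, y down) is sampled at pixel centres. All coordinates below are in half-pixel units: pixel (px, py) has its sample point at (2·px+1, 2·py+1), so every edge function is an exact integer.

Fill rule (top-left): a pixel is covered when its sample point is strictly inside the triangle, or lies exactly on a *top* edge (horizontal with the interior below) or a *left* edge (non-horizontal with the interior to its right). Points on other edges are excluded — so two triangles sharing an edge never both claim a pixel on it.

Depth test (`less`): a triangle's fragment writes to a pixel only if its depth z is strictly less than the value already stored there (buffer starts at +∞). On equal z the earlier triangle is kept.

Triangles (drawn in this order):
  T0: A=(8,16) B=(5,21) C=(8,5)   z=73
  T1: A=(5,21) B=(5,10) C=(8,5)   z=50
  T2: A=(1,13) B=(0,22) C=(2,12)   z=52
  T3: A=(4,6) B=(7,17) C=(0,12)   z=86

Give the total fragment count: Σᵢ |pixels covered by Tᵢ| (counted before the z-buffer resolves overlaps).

T0:
  2·area = 33
  edge (8, 16)→(5, 21): d=(-3,5) right/bottom  bias=-1
  edge (5, 21)→(8, 5): d=(3,-16) top-left  bias=+0
  edge (8, 5)→(8, 16): d=(0,11) right/bottom  bias=-1
    (3,5)@(7, 11): e=[20,2,11] → #
    (3,6)@(7, 13): e=[14,8,11] → #
    (3,7)@(7, 15): e=[8,14,11] → #
    (3,8)@(7, 17): e=[2,20,11] → #
    (3,9)@(7, 19): e=[-4,26,11] → ·
    (2,10)@(5, 21): e=[0,0,33] → ·  [on edge]
  covered (4 px):
    · · · ·
    · · · ·
    · · · ·
    · · · ·
    · · · ·
    · · · #
    · · · #
    · · · #
    · · · #
    · · · ·
    · · · ·
    · · · ·
T1:
  2·area = 33
  edge (5, 21)→(5, 10): d=(0,-11) top-left  bias=+0
  edge (5, 10)→(8, 5): d=(3,-5) top-left  bias=+0
  edge (8, 5)→(5, 21): d=(-3,16) right/bottom  bias=-1
    (2,0)@(5, 1): e=[0,-27,60] → ·  [on edge]
    (2,1)@(5, 3): e=[0,-21,54] → ·  [on edge]
    (2,2)@(5, 5): e=[0,-15,48] → ·  [on edge]
    (2,3)@(5, 7): e=[0,-9,42] → ·  [on edge]
    (3,3)@(7, 7): e=[22,1,10] → #
    (2,4)@(5, 9): e=[0,-3,36] → ·  [on edge]
    (3,4)@(7, 9): e=[22,7,4] → #
    (2,5)@(5, 11): e=[0,3,30] → #  [on edge]
    (3,5)@(7, 11): e=[22,13,-2] → ·
    (2,6)@(5, 13): e=[0,9,24] → #  [on edge]
    (3,6)@(7, 13): e=[22,19,-8] → ·
    (2,7)@(5, 15): e=[0,15,18] → #  [on edge]
    (2,8)@(5, 17): e=[0,21,12] → #  [on edge]
    (2,9)@(5, 19): e=[0,27,6] → #  [on edge]
    (2,10)@(5, 21): e=[0,33,0] → ·  [on edge]
    (2,11)@(5, 23): e=[0,39,-6] → ·  [on edge]
  covered (7 px):
    · · · ·
    · · · ·
    · · · ·
    · · · #
    · · · #
    · · # ·
    · · # ·
    · · # ·
    · · # ·
    · · # ·
    · · · ·
    · · · ·
T2:
  2·area = 8  (B↔C swapped to make it positive)
  edge (1, 13)→(2, 12): d=(1,-1) top-left  bias=+0
  edge (2, 12)→(0, 22): d=(-2,10) right/bottom  bias=-1
  edge (0, 22)→(1, 13): d=(1,-9) top-left  bias=+0
    (1,3)@(3, 7): e=[-4,0,12] → ·  [on edge]
    (3,3)@(7, 7): e=[0,-40,48] → ·  [on edge]
    (2,4)@(5, 9): e=[0,-24,32] → ·  [on edge]
    (1,5)@(3, 11): e=[0,-8,16] → ·  [on edge]
    (0,6)@(1, 13): e=[0,8,0] → #  [on edge]
    (1,6)@(3, 13): e=[2,-12,18] → ·
    (0,7)@(1, 15): e=[2,4,2] → #
    (1,7)@(3, 15): e=[4,-16,20] → ·
    (0,8)@(1, 17): e=[4,0,4] → ·  [on edge]
  covered (2 px):
    · · · ·
    · · · ·
    · · · ·
    · · · ·
    · · · ·
    · · · ·
    # · · ·
    # · · ·
    · · · ·
    · · · ·
    · · · ·
    · · · ·
T3:
  2·area = 62
  edge (4, 6)→(7, 17): d=(3,11) right/bottom  bias=-1
  edge (7, 17)→(0, 12): d=(-7,-5) top-left  bias=+0
  edge (0, 12)→(4, 6): d=(4,-6) top-left  bias=+0
    (1,4)@(3, 9): e=[20,36,6] → #
    (2,4)@(5, 9): e=[-2,46,18] → ·
    (0,5)@(1, 11): e=[48,12,2] → #
    (2,5)@(5, 11): e=[4,32,26] → #
    (3,5)@(7, 11): e=[-18,42,38] → ·
    (0,6)@(1, 13): e=[54,-2,10] → ·
    (1,6)@(3, 13): e=[32,8,22] → #
    (3,6)@(7, 13): e=[-12,28,46] → ·
    (1,7)@(3, 15): e=[38,-6,30] → ·
    (2,7)@(5, 15): e=[16,4,42] → #
    (3,7)@(7, 15): e=[-6,14,54] → ·
    (2,8)@(5, 17): e=[22,-10,50] → ·
    (3,8)@(7, 17): e=[0,0,62] → ·  [on edge]
  covered (7 px):
    · · · ·
    · · · ·
    · · · ·
    · · · ·
    · # · ·
    # # # ·
    · # # ·
    · · # ·
    · · · ·
    · · · ·
    · · · ·
    · · · ·

Final: 20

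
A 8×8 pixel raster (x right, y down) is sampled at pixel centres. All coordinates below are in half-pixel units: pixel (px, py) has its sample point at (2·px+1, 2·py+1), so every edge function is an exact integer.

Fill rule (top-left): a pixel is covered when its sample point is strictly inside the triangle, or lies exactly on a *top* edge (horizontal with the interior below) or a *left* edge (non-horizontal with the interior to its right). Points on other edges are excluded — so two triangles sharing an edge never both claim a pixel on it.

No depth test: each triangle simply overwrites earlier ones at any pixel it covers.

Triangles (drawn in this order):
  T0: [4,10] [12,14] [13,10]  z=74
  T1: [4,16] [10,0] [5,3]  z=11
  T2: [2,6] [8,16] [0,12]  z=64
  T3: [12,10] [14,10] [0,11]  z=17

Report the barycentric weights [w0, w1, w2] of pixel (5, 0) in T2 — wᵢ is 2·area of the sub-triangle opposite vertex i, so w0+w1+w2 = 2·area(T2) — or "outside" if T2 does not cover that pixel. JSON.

T0:
  2·area = 36  (B↔C swapped to make it positive)
  edge (4, 10)→(13, 10): d=(9,0) top-left  bias=+0
  edge (13, 10)→(12, 14): d=(-1,4) right/bottom  bias=-1
  edge (12, 14)→(4, 10): d=(-8,-4) top-left  bias=+0
    (3,5)@(7, 11): e=[9,23,4] → X
    (4,5)@(9, 11): e=[9,15,12] → X
    (5,5)@(11, 11): e=[9,7,20] → X
    (6,5)@(13, 11): e=[9,-1,28] → .
    (3,6)@(7, 13): e=[27,21,-12] → .
    (4,6)@(9, 13): e=[27,13,-4] → .
    (5,6)@(11, 13): e=[27,5,4] → X
    (6,6)@(13, 13): e=[27,-3,12] → .
    (5,7)@(11, 15): e=[45,3,-12] → .
  covered (4 px):
    . . . . . . . .
    . . . . . . . .
    . . . . . . . .
    . . . . . . . .
    . . . . . . . .
    . . . X X X . .
    . . . . . X . .
    . . . . . . . .
T1:
  2·area = 62  (B↔C swapped to make it positive)
  edge (4, 16)→(5, 3): d=(1,-13) top-left  bias=+0
  edge (5, 3)→(10, 0): d=(5,-3) top-left  bias=+0
  edge (10, 0)→(4, 16): d=(-6,16) right/bottom  bias=-1
    (4,0)@(9, 1): e=[50,2,10] → X
    (5,0)@(11, 1): e=[76,8,-22] → .
    (2,1)@(5, 3): e=[0,0,62] → X  [on edge]
    (3,1)@(7, 3): e=[26,6,30] → X
    (4,1)@(9, 3): e=[52,12,-2] → .
    (2,2)@(5, 5): e=[2,10,50] → X
    (4,2)@(9, 5): e=[54,22,-14] → .
    (2,3)@(5, 7): e=[4,20,38] → X
    (4,3)@(9, 7): e=[56,32,-26] → .
    (2,4)@(5, 9): e=[6,30,26] → X
    (3,4)@(7, 9): e=[32,36,-6] → .
    (2,5)@(5, 11): e=[8,40,14] → X
  covered (10 px):
    . . . . X . . .
    . . X X . . . .
    . . X X . . . .
    . . X X . . . .
    . . X . . . . .
    . . X . . . . .
    . . X . . . . .
    . . . . . . . .
T2:
  2·area = 56
  edge (2, 6)→(8, 16): d=(6,10) right/bottom  bias=-1
  edge (8, 16)→(0, 12): d=(-8,-4) top-left  bias=+0
  edge (0, 12)→(2, 6): d=(2,-6) top-left  bias=+0
    (1,1)@(3, 3): e=[-28,84,0] → .  [on edge]
    (0,4)@(1, 9): e=[28,28,0] → X  [on edge]
    (1,4)@(3, 9): e=[8,36,12] → X
    (2,4)@(5, 9): e=[-12,44,24] → .
    (0,5)@(1, 11): e=[40,12,4] → X
    (2,5)@(5, 11): e=[0,28,28] → .  [on edge]
    (0,6)@(1, 13): e=[52,-4,8] → .
    (1,6)@(3, 13): e=[32,4,20] → X
    (2,6)@(5, 13): e=[12,12,32] → X
    (3,6)@(7, 13): e=[-8,20,44] → .
    (1,7)@(3, 15): e=[44,-12,24] → .
    (2,7)@(5, 15): e=[24,-4,36] → .
  covered (7 px):
    . . . . . . . .
    . . . . . . . .
    . . . . . . . .
    . . . . . . . .
    X X . . . . . .
    X X . . . . . .
    . X X . . . . .
    . . . X . . . .
T3:
  2·area = 2
  edge (12, 10)→(14, 10): d=(2,0) top-left  bias=+0
  edge (14, 10)→(0, 11): d=(-14,1) right/bottom  bias=-1
  edge (0, 11)→(12, 10): d=(12,-1) top-left  bias=+0
  covered (0 px):
    . . . . . . . .
    . . . . . . . .
    . . . . . . . .
    . . . . . . . .
    . . . . . . . .
    . . . . . . . .
    . . . . . . . .
    . . . . . . . .

Result: "outside"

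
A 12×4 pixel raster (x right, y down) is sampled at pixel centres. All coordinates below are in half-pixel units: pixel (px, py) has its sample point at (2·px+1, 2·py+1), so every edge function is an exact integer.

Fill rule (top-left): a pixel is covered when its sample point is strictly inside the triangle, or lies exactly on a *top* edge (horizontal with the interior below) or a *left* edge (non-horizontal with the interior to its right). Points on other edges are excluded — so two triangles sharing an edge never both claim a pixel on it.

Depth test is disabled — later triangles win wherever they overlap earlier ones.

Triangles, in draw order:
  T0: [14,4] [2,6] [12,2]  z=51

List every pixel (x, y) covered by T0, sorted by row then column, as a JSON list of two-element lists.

T0:
  2·area = 28
  edge (14, 4)→(2, 6): d=(-12,2) right/bottom  bias=-1
  edge (2, 6)→(12, 2): d=(10,-4) top-left  bias=+0
  edge (12, 2)→(14, 4): d=(2,2) right/bottom  bias=-1
    (5,0)@(11, 1): e=[42,-14,0] → .  [on edge]
    (5,1)@(11, 3): e=[18,6,4] → X
    (6,1)@(13, 3): e=[14,14,0] → .  [on edge]
    (2,2)@(5, 5): e=[6,2,20] → X
    (3,2)@(7, 5): e=[2,10,16] → X
    (4,2)@(9, 5): e=[-2,18,12] → .
    (5,2)@(11, 5): e=[-6,26,8] → .
    (7,2)@(15, 5): e=[-14,42,0] → .  [on edge]
    (2,3)@(5, 7): e=[-18,22,24] → .
    (3,3)@(7, 7): e=[-22,30,20] → .
    (8,3)@(17, 7): e=[-42,70,0] → .  [on edge]
  covered (3 px):
    . . . . . . . . . . . .
    . . . . . X . . . . . .
    . . X X . . . . . . . .
    . . . . . . . . . . . .

Final: [[5,1],[2,2],[3,2]]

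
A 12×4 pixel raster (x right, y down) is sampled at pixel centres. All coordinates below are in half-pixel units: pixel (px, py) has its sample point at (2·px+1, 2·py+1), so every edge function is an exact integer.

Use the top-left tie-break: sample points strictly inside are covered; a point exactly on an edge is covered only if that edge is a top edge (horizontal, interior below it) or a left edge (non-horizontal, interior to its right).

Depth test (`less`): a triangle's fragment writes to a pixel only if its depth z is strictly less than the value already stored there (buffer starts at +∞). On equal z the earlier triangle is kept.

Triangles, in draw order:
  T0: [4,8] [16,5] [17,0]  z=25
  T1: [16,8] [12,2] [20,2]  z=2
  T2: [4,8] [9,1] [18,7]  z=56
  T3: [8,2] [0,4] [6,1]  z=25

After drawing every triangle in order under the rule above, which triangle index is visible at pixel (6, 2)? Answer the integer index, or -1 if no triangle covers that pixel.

T0:
  2·area = 57  (B↔C swapped to make it positive)
  edge (4, 8)→(17, 0): d=(13,-8) top-left  bias=+0
  edge (17, 0)→(16, 5): d=(-1,5) right/bottom  bias=-1
  edge (16, 5)→(4, 8): d=(-12,3) right/bottom  bias=-1
    (6,1)@(13, 3): e=[7,17,33] → X
    (7,1)@(15, 3): e=[23,7,27] → X
    (8,1)@(17, 3): e=[39,-3,21] → .
    (4,2)@(9, 5): e=[1,35,21] → X
    (5,2)@(11, 5): e=[17,25,15] → X
    (8,2)@(17, 5): e=[65,-5,-3] → .
    (3,3)@(7, 7): e=[11,43,3] → X
    (4,3)@(9, 7): e=[27,33,-3] → .
    (5,3)@(11, 7): e=[43,23,-9] → .
    (6,3)@(13, 7): e=[59,13,-15] → .
    (7,3)@(15, 7): e=[75,3,-21] → .
  covered (7 px):
    . . . . . . . . . . . .
    . . . . . . X X . . . .
    . . . . X X X X . . . .
    . . . X . . . . . . . .
T1:
  2·area = 48
  edge (16, 8)→(12, 2): d=(-4,-6) top-left  bias=+0
  edge (12, 2)→(20, 2): d=(8,0) top-left  bias=+0
  edge (20, 2)→(16, 8): d=(-4,6) right/bottom  bias=-1
    (6,1)@(13, 3): e=[2,8,38] → X
    (7,1)@(15, 3): e=[14,8,26] → X
    (8,1)@(17, 3): e=[26,8,14] → X
    (9,1)@(19, 3): e=[38,8,2] → X
    (10,1)@(21, 3): e=[50,8,-10] → .
    (6,2)@(13, 5): e=[-6,24,30] → .
    (7,2)@(15, 5): e=[6,24,18] → X
    (9,2)@(19, 5): e=[30,24,-6] → .
    (7,3)@(15, 7): e=[-2,40,10] → .
    (8,3)@(17, 7): e=[10,40,-2] → .
  covered (6 px):
    . . . . . . . . . . . .
    . . . . . . X X X X . .
    . . . . . . . X X . . .
    . . . . . . . . . . . .
T2:
  2·area = 93
  edge (4, 8)→(9, 1): d=(5,-7) top-left  bias=+0
  edge (9, 1)→(18, 7): d=(9,6) right/bottom  bias=-1
  edge (18, 7)→(4, 8): d=(-14,1) right/bottom  bias=-1
    (4,0)@(9, 1): e=[0,0,93] → .  [on edge]
    (4,1)@(9, 3): e=[10,18,65] → X
    (5,1)@(11, 3): e=[24,6,63] → X
    (6,1)@(13, 3): e=[38,-6,61] → .
    (3,2)@(7, 5): e=[6,48,39] → X
    (6,2)@(13, 5): e=[48,12,33] → X
    (7,2)@(15, 5): e=[62,0,31] → .  [on edge]
    (2,3)@(5, 7): e=[2,78,13] → X
    (7,3)@(15, 7): e=[72,18,3] → X
    (8,3)@(17, 7): e=[86,6,1] → X
    (9,3)@(19, 7): e=[100,-6,-1] → .
  covered (13 px):
    . . . . . . . . . . . .
    . . . . X X . . . . . .
    . . . X X X X . . . . .
    . . X X X X X X X . . .
T3:
  2·area = 12
  edge (8, 2)→(0, 4): d=(-8,2) right/bottom  bias=-1
  edge (0, 4)→(6, 1): d=(6,-3) top-left  bias=+0
  edge (6, 1)→(8, 2): d=(2,1) right/bottom  bias=-1
    (1,1)@(3, 3): e=[2,3,7] → X
    (2,1)@(5, 3): e=[-2,9,5] → .
    (1,2)@(3, 5): e=[-14,15,11] → .
  covered (1 px):
    . . . . . . . . . . . .
    . X . . . . . . . . . .
    . . . . . . . . . . . .
    . . . . . . . . . . . .

Z-buffer (winner per pixel, '.' = empty):
  . . . . . . . . . . . .
  . 3 . . 2 2 1 1 1 1 . .
  . . . 2 0 0 0 1 1 . . .
  . . 2 0 2 2 2 2 2 . . .

Result: 0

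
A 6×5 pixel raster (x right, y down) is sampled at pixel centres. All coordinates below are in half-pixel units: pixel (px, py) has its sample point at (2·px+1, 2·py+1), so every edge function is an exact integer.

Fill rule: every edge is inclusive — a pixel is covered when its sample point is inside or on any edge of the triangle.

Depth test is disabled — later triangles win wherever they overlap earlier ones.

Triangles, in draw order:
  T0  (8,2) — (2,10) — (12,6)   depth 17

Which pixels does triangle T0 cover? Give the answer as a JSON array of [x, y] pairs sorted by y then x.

T0:
  2·area = 56  (B↔C swapped to make it positive)
  edge (8, 2)→(12, 6): d=(4,4) inclusive
  edge (12, 6)→(2, 10): d=(-10,4) inclusive
  edge (2, 10)→(8, 2): d=(6,-8) inclusive
    (3,0)@(7, 1): e=[0,70,-14] → ·  [on edge]
    (4,1)@(9, 3): e=[0,42,14] → █  [on edge]
    (5,1)@(11, 3): e=[-8,34,30] → ·
    (3,2)@(7, 5): e=[16,30,10] → █
    (5,2)@(11, 5): e=[0,14,42] → █  [on edge]
    (2,3)@(5, 7): e=[32,18,6] → █
    (5,3)@(11, 7): e=[8,-6,54] → ·
    (1,4)@(3, 9): e=[48,6,2] → █
    (2,4)@(5, 9): e=[40,-2,18] → ·
    (3,4)@(7, 9): e=[32,-10,34] → ·
    (4,4)@(9, 9): e=[24,-18,50] → ·
  covered (8 px):
    · · · · · ·
    · · · · █ ·
    · · · █ █ █
    · · █ █ █ ·
    · █ · · · ·

Result: [[4,1],[3,2],[4,2],[5,2],[2,3],[3,3],[4,3],[1,4]]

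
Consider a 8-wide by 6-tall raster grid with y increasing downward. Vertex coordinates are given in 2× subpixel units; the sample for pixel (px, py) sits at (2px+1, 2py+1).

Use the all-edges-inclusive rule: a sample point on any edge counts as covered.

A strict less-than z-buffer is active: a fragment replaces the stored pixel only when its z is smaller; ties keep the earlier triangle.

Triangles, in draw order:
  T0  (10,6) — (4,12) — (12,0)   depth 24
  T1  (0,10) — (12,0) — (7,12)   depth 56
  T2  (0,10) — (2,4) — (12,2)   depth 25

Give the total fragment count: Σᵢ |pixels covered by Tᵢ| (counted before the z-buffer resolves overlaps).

T0:
  2·area = 24
  edge (10, 6)→(4, 12): d=(-6,6) inclusive
  edge (4, 12)→(12, 0): d=(8,-12) inclusive
  edge (12, 0)→(10, 6): d=(-2,6) inclusive
    (7,0)@(15, 1): e=[0,44,-20] → ·  [on edge]
    (5,1)@(11, 3): e=[12,12,0] → █  [on edge]
    (6,1)@(13, 3): e=[0,36,-12] → ·  [on edge]
    (4,2)@(9, 5): e=[12,4,8] → █
    (5,2)@(11, 5): e=[0,28,-4] → ·  [on edge]
    (4,3)@(9, 7): e=[0,20,4] → █  [on edge]
    (5,3)@(11, 7): e=[-12,44,-8] → ·
    (3,4)@(7, 9): e=[0,12,12] → █  [on edge]
    (4,4)@(9, 9): e=[-12,36,0] → ·  [on edge]
    (2,5)@(5, 11): e=[0,4,20] → █  [on edge]
    (3,5)@(7, 11): e=[-12,28,8] → ·
  covered (5 px):
    · · · · · · · ·
    · · · · · █ · ·
    · · · · █ · · ·
    · · · · █ · · ·
    · · · █ · · · ·
    · · █ · · · · ·
T1:
  2·area = 94
  edge (0, 10)→(12, 0): d=(12,-10) inclusive
  edge (12, 0)→(7, 12): d=(-5,12) inclusive
  edge (7, 12)→(0, 10): d=(-7,-2) inclusive
    (5,0)@(11, 1): e=[2,7,85] → █
    (6,0)@(13, 1): e=[22,-17,89] → ·
    (4,1)@(9, 3): e=[6,21,67] → █
    (5,1)@(11, 3): e=[26,-3,71] → ·
    (3,2)@(7, 5): e=[10,35,49] → █
    (5,2)@(11, 5): e=[50,-13,57] → ·
    (2,3)@(5, 7): e=[14,49,31] → █
    (5,3)@(11, 7): e=[74,-23,43] → ·
    (1,4)@(3, 9): e=[18,63,13] → █
    (4,4)@(9, 9): e=[78,-9,25] → ·
    (1,5)@(3, 11): e=[42,53,-1] → ·
    (2,5)@(5, 11): e=[62,29,3] → █
  covered (12 px):
    · · · · · █ · ·
    · · · · █ · · ·
    · · · █ █ · · ·
    · · █ █ █ · · ·
    · █ █ █ · · · ·
    · · █ █ · · · ·
T2:
  2·area = 56
  edge (0, 10)→(2, 4): d=(2,-6) inclusive
  edge (2, 4)→(12, 2): d=(10,-2) inclusive
  edge (12, 2)→(0, 10): d=(-12,8) inclusive
    (1,0)@(3, 1): e=[0,-28,84] → ·  [on edge]
    (3,1)@(7, 3): e=[28,0,28] → █  [on edge]
    (4,1)@(9, 3): e=[40,4,12] → █
    (5,1)@(11, 3): e=[52,8,-4] → ·
    (1,2)@(3, 5): e=[8,12,36] → █
    (2,2)@(5, 5): e=[20,16,20] → █
    (4,2)@(9, 5): e=[44,24,-12] → ·
    (0,3)@(1, 7): e=[0,28,28] → █  [on edge]
    (2,3)@(5, 7): e=[24,36,-4] → ·
    (3,3)@(7, 7): e=[36,40,-20] → ·
    (0,4)@(1, 9): e=[4,48,4] → █
    (1,4)@(3, 9): e=[16,52,-12] → ·
  covered (8 px):
    · · · · · · · ·
    · · · █ █ · · ·
    · █ █ █ · · · ·
    █ █ · · · · · ·
    █ · · · · · · ·
    · · · · · · · ·

Final: 25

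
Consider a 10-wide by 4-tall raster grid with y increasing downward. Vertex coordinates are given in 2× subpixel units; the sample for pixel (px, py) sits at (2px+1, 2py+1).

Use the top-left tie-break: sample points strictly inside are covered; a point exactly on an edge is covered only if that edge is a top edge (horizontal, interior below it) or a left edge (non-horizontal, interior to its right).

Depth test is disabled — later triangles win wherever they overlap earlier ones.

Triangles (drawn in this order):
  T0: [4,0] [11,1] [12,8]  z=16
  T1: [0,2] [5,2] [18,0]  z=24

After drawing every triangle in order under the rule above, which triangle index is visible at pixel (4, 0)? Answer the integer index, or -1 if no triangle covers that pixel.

T0:
  2·area = 48
  edge (4, 0)→(11, 1): d=(7,1) right/bottom  bias=-1
  edge (11, 1)→(12, 8): d=(1,7) right/bottom  bias=-1
  edge (12, 8)→(4, 0): d=(-8,-8) top-left  bias=+0
    (2,0)@(5, 1): e=[6,42,0] → #  [on edge]
    (3,0)@(7, 1): e=[4,28,16] → #
    (4,0)@(9, 1): e=[2,14,32] → #
    (5,0)@(11, 1): e=[0,0,48] → ·  [on edge]
    (2,1)@(5, 3): e=[20,44,-16] → ·
    (3,1)@(7, 3): e=[18,30,0] → #  [on edge]
    (5,1)@(11, 3): e=[14,2,32] → #
    (6,1)@(13, 3): e=[12,-12,48] → ·
    (3,2)@(7, 5): e=[32,32,-16] → ·
    (4,2)@(9, 5): e=[30,18,0] → #  [on edge]
    (6,2)@(13, 5): e=[26,-10,32] → ·
    (4,3)@(9, 7): e=[44,20,-16] → ·
    (5,3)@(11, 7): e=[42,6,0] → #  [on edge]
  covered (9 px):
    · · # # # · · · · ·
    · · · # # # · · · ·
    · · · · # # · · · ·
    · · · · · # · · · ·
T1:
  2·area = 10  (B↔C swapped to make it positive)
  edge (0, 2)→(18, 0): d=(18,-2) top-left  bias=+0
  edge (18, 0)→(5, 2): d=(-13,2) right/bottom  bias=-1
  edge (5, 2)→(0, 2): d=(-5,0) right/bottom  bias=-1
    (4,0)@(9, 1): e=[0,5,5] → #  [on edge]
    (5,0)@(11, 1): e=[4,1,5] → #
    (6,0)@(13, 1): e=[8,-3,5] → ·
    (4,1)@(9, 3): e=[36,-21,-5] → ·
    (5,1)@(11, 3): e=[40,-25,-5] → ·
  covered (2 px):
    · · · · # # · · · ·
    · · · · · · · · · ·
    · · · · · · · · · ·
    · · · · · · · · · ·

Z-buffer (winner per pixel, '.' = empty):
  . . 0 0 1 1 . . . .
  . . . 0 0 0 . . . .
  . . . . 0 0 . . . .
  . . . . . 0 . . . .

Answer: 1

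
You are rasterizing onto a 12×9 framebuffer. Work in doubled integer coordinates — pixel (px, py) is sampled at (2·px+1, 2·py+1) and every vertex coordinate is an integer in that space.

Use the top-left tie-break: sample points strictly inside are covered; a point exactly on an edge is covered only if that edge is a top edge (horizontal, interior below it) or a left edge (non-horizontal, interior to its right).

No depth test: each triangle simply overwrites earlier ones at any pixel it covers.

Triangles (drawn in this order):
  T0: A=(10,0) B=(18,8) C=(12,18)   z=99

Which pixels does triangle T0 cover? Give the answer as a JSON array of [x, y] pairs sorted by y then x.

T0:
  2·area = 128
  edge (10, 0)→(18, 8): d=(8,8) right/bottom  bias=-1
  edge (18, 8)→(12, 18): d=(-6,10) right/bottom  bias=-1
  edge (12, 18)→(10, 0): d=(-2,-18) top-left  bias=+0
    (5,0)@(11, 1): e=[0,112,16] → ·  [on edge]
    (5,1)@(11, 3): e=[16,100,12] → █
    (6,1)@(13, 3): e=[0,80,48] → ·  [on edge]
    (10,1)@(21, 3): e=[-64,0,192] → ·  [on edge]
    (5,2)@(11, 5): e=[32,88,8] → █
    (6,2)@(13, 5): e=[16,68,44] → █
    (7,2)@(15, 5): e=[0,48,80] → ·  [on edge]
    (5,3)@(11, 7): e=[48,76,4] → █
    (7,3)@(15, 7): e=[16,36,76] → █
    (8,3)@(17, 7): e=[0,16,112] → ·  [on edge]
    (5,4)@(11, 9): e=[64,64,0] → █  [on edge]
    (8,4)@(17, 9): e=[16,4,108] → █
    (9,4)@(19, 9): e=[0,-16,144] → ·  [on edge]
    (10,5)@(21, 11): e=[0,-48,176] → ·  [on edge]
    (7,6)@(15, 13): e=[64,0,64] → ·  [on edge]
    (11,6)@(23, 13): e=[0,-80,208] → ·  [on edge]
  covered (14 px):
    · · · · · · · · · · · ·
    · · · · · █ · · · · · ·
    · · · · · █ █ · · · · ·
    · · · · · █ █ █ · · · ·
    · · · · · █ █ █ █ · · ·
    · · · · · · █ █ · · · ·
    · · · · · · █ · · · · ·
    · · · · · · █ · · · · ·
    · · · · · · · · · · · ·

Result: [[5,1],[5,2],[6,2],[5,3],[6,3],[7,3],[5,4],[6,4],[7,4],[8,4],[6,5],[7,5],[6,6],[6,7]]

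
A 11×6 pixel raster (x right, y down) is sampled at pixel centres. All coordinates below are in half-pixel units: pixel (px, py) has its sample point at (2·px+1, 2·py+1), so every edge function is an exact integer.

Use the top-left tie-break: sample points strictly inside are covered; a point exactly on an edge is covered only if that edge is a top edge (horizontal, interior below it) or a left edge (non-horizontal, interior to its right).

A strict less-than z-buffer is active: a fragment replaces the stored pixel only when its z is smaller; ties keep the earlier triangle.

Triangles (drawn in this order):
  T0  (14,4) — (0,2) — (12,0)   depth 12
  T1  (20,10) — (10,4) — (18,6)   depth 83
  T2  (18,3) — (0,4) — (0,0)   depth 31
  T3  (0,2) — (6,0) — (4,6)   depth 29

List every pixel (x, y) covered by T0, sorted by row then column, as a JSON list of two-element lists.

T0:
  2·area = 52
  edge (14, 4)→(0, 2): d=(-14,-2) top-left  bias=+0
  edge (0, 2)→(12, 0): d=(12,-2) top-left  bias=+0
  edge (12, 0)→(14, 4): d=(2,4) right/bottom  bias=-1
    (3,0)@(7, 1): e=[28,2,22] → X
    (4,0)@(9, 1): e=[32,6,14] → X
    (5,0)@(11, 1): e=[36,10,6] → X
    (6,0)@(13, 1): e=[40,14,-2] → .
    (3,1)@(7, 3): e=[0,26,26] → X  [on edge]
    (6,1)@(13, 3): e=[12,38,2] → X
    (7,1)@(15, 3): e=[16,42,-6] → .
    (3,2)@(7, 5): e=[-28,50,30] → .
    (4,2)@(9, 5): e=[-24,54,22] → .
    (5,2)@(11, 5): e=[-20,58,14] → .
    (6,2)@(13, 5): e=[-16,62,6] → .
    (10,2)@(21, 5): e=[0,78,-26] → .  [on edge]
  covered (7 px):
    . . . X X X . . . . .
    . . . X X X X . . . .
    . . . . . . . . . . .
    . . . . . . . . . . .
    . . . . . . . . . . .
    . . . . . . . . . . .
T1:
  2·area = 28
  edge (20, 10)→(10, 4): d=(-10,-6) top-left  bias=+0
  edge (10, 4)→(18, 6): d=(8,2) right/bottom  bias=-1
  edge (18, 6)→(20, 10): d=(2,4) right/bottom  bias=-1
    (2,0)@(5, 1): e=[0,-14,42] → .  [on edge]
    (6,2)@(13, 5): e=[8,2,18] → X
    (7,2)@(15, 5): e=[20,-2,10] → .
    (6,3)@(13, 7): e=[-12,18,22] → .
    (7,3)@(15, 7): e=[0,14,14] → X  [on edge]
    (8,3)@(17, 7): e=[12,10,6] → X
    (9,3)@(19, 7): e=[24,6,-2] → .
    (7,4)@(15, 9): e=[-20,30,18] → .
    (8,4)@(17, 9): e=[-8,26,10] → .
    (9,4)@(19, 9): e=[4,22,2] → X
    (10,4)@(21, 9): e=[16,18,-6] → .
    (9,5)@(19, 11): e=[-16,38,6] → .
  covered (4 px):
    . . . . . . . . . . .
    . . . . . . . . . . .
    . . . . . . X . . . .
    . . . . . . . X X . .
    . . . . . . . . . X .
    . . . . . . . . . . .
T2:
  2·area = 72
  edge (18, 3)→(0, 4): d=(-18,1) right/bottom  bias=-1
  edge (0, 4)→(0, 0): d=(0,-4) top-left  bias=+0
  edge (0, 0)→(18, 3): d=(18,3) right/bottom  bias=-1
    (0,0)@(1, 1): e=[53,4,15] → X
    (1,0)@(3, 1): e=[51,12,9] → X
    (2,0)@(5, 1): e=[49,20,3] → X
    (3,0)@(7, 1): e=[47,28,-3] → .
    (0,1)@(1, 3): e=[17,4,51] → X
    (3,1)@(7, 3): e=[11,28,33] → X
    (4,1)@(9, 3): e=[9,36,27] → X
    (5,1)@(11, 3): e=[7,44,21] → X
    (6,1)@(13, 3): e=[5,52,15] → X
    (7,1)@(15, 3): e=[3,60,9] → X
    (8,1)@(17, 3): e=[1,68,3] → X
    (9,1)@(19, 3): e=[-1,76,-3] → .
  covered (12 px):
    X X X . . . . . . . .
    X X X X X X X X X . .
    . . . . . . . . . . .
    . . . . . . . . . . .
    . . . . . . . . . . .
    . . . . . . . . . . .
T3:
  2·area = 32
  edge (0, 2)→(6, 0): d=(6,-2) top-left  bias=+0
  edge (6, 0)→(4, 6): d=(-2,6) right/bottom  bias=-1
  edge (4, 6)→(0, 2): d=(-4,-4) top-left  bias=+0
    (1,0)@(3, 1): e=[0,16,16] → X  [on edge]
    (2,0)@(5, 1): e=[4,4,24] → X
    (3,0)@(7, 1): e=[8,-8,32] → .
    (0,1)@(1, 3): e=[8,24,0] → X  [on edge]
    (2,1)@(5, 3): e=[16,0,16] → .  [on edge]
    (0,2)@(1, 5): e=[20,20,-8] → .
    (1,2)@(3, 5): e=[24,8,0] → X  [on edge]
    (2,2)@(5, 5): e=[28,-4,8] → .
    (1,3)@(3, 7): e=[36,4,-8] → .
    (2,3)@(5, 7): e=[40,-8,0] → .  [on edge]
    (1,4)@(3, 9): e=[48,0,-16] → .  [on edge]
    (3,4)@(7, 9): e=[56,-24,0] → .  [on edge]
    (4,5)@(9, 11): e=[72,-40,0] → .  [on edge]
  covered (5 px):
    . X X . . . . . . . .
    X X . . . . . . . . .
    . X . . . . . . . . .
    . . . . . . . . . . .
    . . . . . . . . . . .
    . . . . . . . . . . .

Result: [[3,0],[4,0],[5,0],[3,1],[4,1],[5,1],[6,1]]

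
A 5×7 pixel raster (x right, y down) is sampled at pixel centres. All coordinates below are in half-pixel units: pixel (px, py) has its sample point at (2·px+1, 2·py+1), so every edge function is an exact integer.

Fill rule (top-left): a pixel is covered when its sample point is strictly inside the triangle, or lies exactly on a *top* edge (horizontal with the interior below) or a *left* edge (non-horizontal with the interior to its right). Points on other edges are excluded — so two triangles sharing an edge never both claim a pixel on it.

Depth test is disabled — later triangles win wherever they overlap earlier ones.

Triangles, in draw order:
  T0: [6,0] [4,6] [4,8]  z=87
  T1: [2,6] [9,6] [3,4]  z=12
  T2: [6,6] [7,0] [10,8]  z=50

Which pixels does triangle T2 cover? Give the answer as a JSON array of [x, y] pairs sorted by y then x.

T0:
  2·area = 4  (B↔C swapped to make it positive)
  edge (6, 0)→(4, 8): d=(-2,8) right/bottom  bias=-1
  edge (4, 8)→(4, 6): d=(0,-2) top-left  bias=+0
  edge (4, 6)→(6, 0): d=(2,-6) top-left  bias=+0
    (2,1)@(5, 3): e=[2,2,0] → #  [on edge]
    (3,1)@(7, 3): e=[-14,6,12] → ·
    (2,2)@(5, 5): e=[-2,2,4] → ·
    (1,4)@(3, 9): e=[6,-2,0] → ·  [on edge]
  covered (1 px):
    · · · · ·
    · · # · ·
    · · · · ·
    · · · · ·
    · · · · ·
    · · · · ·
    · · · · ·
T1:
  2·area = 14  (B↔C swapped to make it positive)
  edge (2, 6)→(3, 4): d=(1,-2) top-left  bias=+0
  edge (3, 4)→(9, 6): d=(6,2) right/bottom  bias=-1
  edge (9, 6)→(2, 6): d=(-7,0) right/bottom  bias=-1
    (1,2)@(3, 5): e=[1,6,7] → #
    (2,2)@(5, 5): e=[5,2,7] → #
    (3,2)@(7, 5): e=[9,-2,7] → ·
    (1,3)@(3, 7): e=[3,18,-7] → ·
    (2,3)@(5, 7): e=[7,14,-7] → ·
  covered (2 px):
    · · · · ·
    · · · · ·
    · # # · ·
    · · · · ·
    · · · · ·
    · · · · ·
    · · · · ·
T2:
  2·area = 26
  edge (6, 6)→(7, 0): d=(1,-6) top-left  bias=+0
  edge (7, 0)→(10, 8): d=(3,8) right/bottom  bias=-1
  edge (10, 8)→(6, 6): d=(-4,-2) top-left  bias=+0
    (3,0)@(7, 1): e=[1,3,22] → #
    (4,0)@(9, 1): e=[13,-13,26] → ·
    (3,1)@(7, 3): e=[3,9,14] → #
    (4,1)@(9, 3): e=[15,-7,18] → ·
    (3,2)@(7, 5): e=[5,15,6] → #
    (4,2)@(9, 5): e=[17,-1,10] → ·
    (3,3)@(7, 7): e=[7,21,-2] → ·
    (4,3)@(9, 7): e=[19,5,2] → #
    (4,4)@(9, 9): e=[21,11,-6] → ·
  covered (4 px):
    · · · # ·
    · · · # ·
    · · · # ·
    · · · · #
    · · · · ·
    · · · · ·
    · · · · ·

Answer: [[3,0],[3,1],[3,2],[4,3]]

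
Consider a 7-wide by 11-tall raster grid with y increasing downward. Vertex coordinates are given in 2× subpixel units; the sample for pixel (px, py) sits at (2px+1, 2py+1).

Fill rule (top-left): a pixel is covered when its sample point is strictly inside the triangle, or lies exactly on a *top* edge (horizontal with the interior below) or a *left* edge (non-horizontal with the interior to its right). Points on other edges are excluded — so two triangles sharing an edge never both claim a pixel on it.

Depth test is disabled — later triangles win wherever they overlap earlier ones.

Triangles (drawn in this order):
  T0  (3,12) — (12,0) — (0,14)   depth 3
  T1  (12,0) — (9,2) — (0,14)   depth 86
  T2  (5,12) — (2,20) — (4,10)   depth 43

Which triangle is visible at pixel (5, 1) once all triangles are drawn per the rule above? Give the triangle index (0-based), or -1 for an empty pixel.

T0:
  2·area = 18  (B↔C swapped to make it positive)
  edge (3, 12)→(0, 14): d=(-3,2) right/bottom  bias=-1
  edge (0, 14)→(12, 0): d=(12,-14) top-left  bias=+0
  edge (12, 0)→(3, 12): d=(-9,12) right/bottom  bias=-1
    (2,4)@(5, 9): e=[5,10,3] → X
    (3,4)@(7, 9): e=[1,38,-21] → .
    (1,5)@(3, 11): e=[3,6,9] → X
    (2,5)@(5, 11): e=[-1,34,-15] → .
    (0,6)@(1, 13): e=[1,2,15] → X
    (1,6)@(3, 13): e=[-3,30,-9] → .
    (0,7)@(1, 15): e=[-5,26,-3] → .
  covered (3 px):
    . . . . . . .
    . . . . . . .
    . . . . . . .
    . . . . . . .
    . . X . . . .
    . X . . . . .
    X . . . . . .
    . . . . . . .
    . . . . . . .
    . . . . . . .
    . . . . . . .
T1:
  2·area = 18  (B↔C swapped to make it positive)
  edge (12, 0)→(0, 14): d=(-12,14) right/bottom  bias=-1
  edge (0, 14)→(9, 2): d=(9,-12) top-left  bias=+0
  edge (9, 2)→(12, 0): d=(3,-2) top-left  bias=+0
    (5,0)@(11, 1): e=[2,15,1] → X
    (6,0)@(13, 1): e=[-26,39,5] → .
    (4,1)@(9, 3): e=[6,9,3] → X
    (5,1)@(11, 3): e=[-22,33,7] → .
    (3,2)@(7, 5): e=[10,3,5] → X
    (4,2)@(9, 5): e=[-18,27,9] → .
    (3,3)@(7, 7): e=[-14,21,11] → .
  covered (3 px):
    . . . . . X .
    . . . . X . .
    . . . X . . .
    . . . . . . .
    . . . . . . .
    . . . . . . .
    . . . . . . .
    . . . . . . .
    . . . . . . .
    . . . . . . .
    . . . . . . .
T2:
  2·area = 14
  edge (5, 12)→(2, 20): d=(-3,8) right/bottom  bias=-1
  edge (2, 20)→(4, 10): d=(2,-10) top-left  bias=+0
  edge (4, 10)→(5, 12): d=(1,2) right/bottom  bias=-1
    (2,2)@(5, 5): e=[21,0,-7] → .  [on edge]
    (1,7)@(3, 15): e=[7,0,7] → X  [on edge]
    (2,7)@(5, 15): e=[-9,20,3] → .
    (1,8)@(3, 17): e=[1,4,9] → X
    (2,8)@(5, 17): e=[-15,24,5] → .
    (1,9)@(3, 19): e=[-5,8,11] → .
  covered (2 px):
    . . . . . . .
    . . . . . . .
    . . . . . . .
    . . . . . . .
    . . . . . . .
    . . . . . . .
    . . . . . . .
    . X . . . . .
    . X . . . . .
    . . . . . . .
    . . . . . . .

Z-buffer (winner per pixel, '.' = empty):
  . . . . . 1 .
  . . . . 1 . .
  . . . 1 . . .
  . . . . . . .
  . . 0 . . . .
  . 0 . . . . .
  0 . . . . . .
  . 2 . . . . .
  . 2 . . . . .
  . . . . . . .
  . . . . . . .

Final: -1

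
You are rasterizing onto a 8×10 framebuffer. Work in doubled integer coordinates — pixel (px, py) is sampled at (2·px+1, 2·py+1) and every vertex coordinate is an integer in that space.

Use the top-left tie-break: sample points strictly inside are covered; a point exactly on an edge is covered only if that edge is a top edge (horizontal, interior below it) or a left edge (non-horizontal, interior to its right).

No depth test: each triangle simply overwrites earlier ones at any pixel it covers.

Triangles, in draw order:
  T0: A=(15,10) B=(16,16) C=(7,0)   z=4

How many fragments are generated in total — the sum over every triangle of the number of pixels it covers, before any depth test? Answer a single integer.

T0:
  2·area = 38
  edge (15, 10)→(16, 16): d=(1,6) right/bottom  bias=-1
  edge (16, 16)→(7, 0): d=(-9,-16) top-left  bias=+0
  edge (7, 0)→(15, 10): d=(8,10) right/bottom  bias=-1
    (4,1)@(9, 3): e=[29,5,4] → #
    (5,1)@(11, 3): e=[17,37,-16] → ·
    (4,2)@(9, 5): e=[31,-13,20] → ·
    (5,2)@(11, 5): e=[19,19,0] → ·  [on edge]
    (5,3)@(11, 7): e=[21,1,16] → #
    (6,3)@(13, 7): e=[9,33,-4] → ·
    (5,4)@(11, 9): e=[23,-17,32] → ·
    (6,4)@(13, 9): e=[11,15,12] → #
    (7,4)@(15, 9): e=[-1,47,-8] → ·
    (6,5)@(13, 11): e=[13,-3,28] → ·
    (7,5)@(15, 11): e=[1,29,8] → #
    (7,6)@(15, 13): e=[3,11,24] → #
  covered (5 px):
    · · · · · · · ·
    · · · · # · · ·
    · · · · · · · ·
    · · · · · # · ·
    · · · · · · # ·
    · · · · · · · #
    · · · · · · · #
    · · · · · · · ·
    · · · · · · · ·
    · · · · · · · ·

Final: 5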